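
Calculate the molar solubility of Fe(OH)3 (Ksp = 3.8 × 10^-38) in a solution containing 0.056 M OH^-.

s = 2.2 × 10^-34 M

Fe(OH)3(s) ⇌ Fe^3+ + 3 OH^-
Ksp = [Fe^3+][OH^-]^3
Let s be the molar solubility in this solution. [Fe^3+] = s, [OH^-] = 0.056 + 3s ≈ 0.056 (Ksp is small, so little additional dissolves).
Ksp ≈ s × (0.056)^3
s = 2.2 x 10^-34 M
Check: 3s = 6.5 x 10^-34 ≪ 0.056, so the approximation is valid.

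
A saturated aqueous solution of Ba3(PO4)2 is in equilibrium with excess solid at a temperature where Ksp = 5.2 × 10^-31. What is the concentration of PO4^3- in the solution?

Ba3(PO4)2(s) ⇌ 3 Ba^2+ + 2 PO4^3-
Ksp = [Ba^2+]^3[PO4^3-]^2
For each mole of Ba3(PO4)2 that dissolves: [Ba^2+] = 3s, [PO4^3-] = 2s.
Substituting: Ksp = (3s)^3(2s)^2 = 108s^5
s = (5.2 × 10^-31 / 108)^(1/5) = 3.44 × 10^-7 M
[PO4^3-] = 2s = 6.9 x 10^-7 M

[PO4^3-] = 6.9 × 10^-7 M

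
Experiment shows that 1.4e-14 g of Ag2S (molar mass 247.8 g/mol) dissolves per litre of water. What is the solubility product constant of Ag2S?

7.2e-49

Molar solubility s = (1.4 x 10^-14 g/L) / (247.8 g/mol) = 5.65 × 10^-17 M.
Ag2S(s) ⇌ 2 Ag^+ + S^2-
If s mol/L of Ag2S dissolves, [Ag^+] = 2s and [S^2-] = s.
Ksp = [Ag^+]^2[S^2-]
Ksp = (2s)^2s = 4s^3
With s = 5.65 x 10^-17: Ksp = 7.2 × 10^-49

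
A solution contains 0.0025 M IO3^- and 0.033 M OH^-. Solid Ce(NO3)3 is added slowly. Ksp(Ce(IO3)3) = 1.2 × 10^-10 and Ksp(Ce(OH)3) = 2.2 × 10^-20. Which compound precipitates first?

Ce(OH)3

Precipitation of each salt starts when its ion product equals its Ksp.
For Ce(IO3)3: 1.2 × 10^-10 = (0.0025)^3 × [Ce^3+]  ⇒  [Ce^3+] = 7.7 × 10^-3 M.
For Ce(OH)3: 2.2 × 10^-20 = (0.033)^3 × [Ce^3+]  ⇒  [Ce^3+] = 6.1 x 10^-16 M.
The salt with the lower threshold [Ce^3+] precipitates first: Ce(OH)3.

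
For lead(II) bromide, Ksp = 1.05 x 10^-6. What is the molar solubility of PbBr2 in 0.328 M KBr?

PbBr2(s) ⇌ Pb^2+(aq) + 2 Br^-(aq)
Ksp = [Pb^2+][Br^-]^2
Let s be the molar solubility in this solution. [Pb^2+] = s, [Br^-] = 0.328 + 2s ≈ 0.328 (common-ion effect: Br^- is already 0.328 M).
Ksp ≈ s × (0.328)^2
s = 9.76 × 10^-6 M
Check: 2s = 2.0 × 10^-5 ≪ 0.328, so the approximation is valid.

9.76 × 10^-6 M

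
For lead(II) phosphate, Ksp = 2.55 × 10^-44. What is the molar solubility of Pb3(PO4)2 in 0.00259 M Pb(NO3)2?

Pb3(PO4)2(s) ⇌ 3 Pb^2+(aq) + 2 PO4^3-(aq)
Ksp = [Pb^2+]^3[PO4^3-]^2
If s mol/L dissolves here, [Pb^2+] = 0.00259 + 3s ≈ 0.00259, [PO4^3-] = 2s (since Pb^2+ from Pb(NO3)2 dominates).
Ksp ≈ (0.00259)^3 × (2s)^2
s = 6.06 × 10^-19 M
Check: 3s = 1.8 x 10^-18 ≪ 0.00259, so the approximation is valid.

6.06e-19 M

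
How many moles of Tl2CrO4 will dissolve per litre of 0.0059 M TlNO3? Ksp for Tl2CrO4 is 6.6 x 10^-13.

Tl2CrO4(s) ⇌ 2 Tl^+(aq) + CrO4^2-(aq)
Ksp = [Tl^+]^2[CrO4^2-]
Let s be the molar solubility in this solution. [Tl^+] = 0.0059 + 2s ≈ 0.0059, [CrO4^2-] = s (since Tl^+ from TlNO3 dominates).
Ksp ≈ (0.0059)^2 × s
s = 1.9 × 10^-8 M
Check: 2s = 3.8 x 10^-8 ≪ 0.0059, so the approximation is valid.

s = 1.9e-8 M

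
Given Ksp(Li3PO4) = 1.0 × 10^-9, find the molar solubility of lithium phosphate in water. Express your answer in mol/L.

Li3PO4(s) ⇌ 3 Li^+ + PO4^3-
Ksp = [Li^+]^3[PO4^3-]
Let s = molar solubility. Then [Li^+] = 3s and [PO4^3-] = s.
Ksp = (3s)^3s = 27s^4
Solving, s = (1.0 × 10^-9/27)^(1/4) = 2.5 x 10^-3 M

s ≈ 2.5e-3 M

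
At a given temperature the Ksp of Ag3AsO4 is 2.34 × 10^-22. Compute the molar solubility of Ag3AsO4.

Ag3AsO4(s) ⇌ 3 Ag^+(aq) + AsO4^3-(aq)
Ksp = [Ag^+]^3[AsO4^3-]
Let s = molar solubility. Then [Ag^+] = 3s and [AsO4^3-] = s.
So Ksp = (3s)^3 × s = 27s^4
s = (2.34 × 10^-22 / 27)^(1/4) = 1.72 × 10^-6 M

1.72e-6 M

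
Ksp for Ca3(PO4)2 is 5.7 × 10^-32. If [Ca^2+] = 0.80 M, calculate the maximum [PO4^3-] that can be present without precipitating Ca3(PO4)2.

Ca3(PO4)2(s) <=> 3 Ca^2+ + 2 PO4^3-
Ksp = [Ca^2+]^3[PO4^3-]^2
Precipitation begins when Q = Ksp. With [Ca^2+] = 0.80 M:
5.7 × 10^-32 = (0.80)^3 × [PO4^3-]^2
[PO4^3-] = (5.7 × 10^-32 / 5.12 x 10^-1)^(1/2) = 3.3 × 10^-16 M

3.3 x 10^-16 M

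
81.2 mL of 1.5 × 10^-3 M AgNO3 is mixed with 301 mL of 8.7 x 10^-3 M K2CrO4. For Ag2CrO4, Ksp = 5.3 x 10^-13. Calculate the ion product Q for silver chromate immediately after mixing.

Q ≈ 7.0e-10

Total volume = 81.2 + 301 = 382.2 mL.
[Ag^+] = 1.5 x 10^-3 × (81.2/382.2) = 3.19 x 10^-4 M
[CrO4^2-] = 8.7 × 10^-3 × (301/382.2) = 6.85 × 10^-3 M
Ag2CrO4(s) ⇌ 2 Ag^+(aq) + CrO4^2-(aq), so Q = [Ag^+]^2[CrO4^2-]
Q = (3.19 × 10^-4)^2(6.85 × 10^-3) = 7.0 x 10^-10
Q > Ksp, so Ag2CrO4 will precipitate.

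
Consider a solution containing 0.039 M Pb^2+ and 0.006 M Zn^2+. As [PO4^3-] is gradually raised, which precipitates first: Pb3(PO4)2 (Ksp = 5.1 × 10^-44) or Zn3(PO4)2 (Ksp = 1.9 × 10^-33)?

Each salt begins to precipitate when Q = Ksp, i.e. when [PO4^3-] reaches its threshold.
For Pb3(PO4)2: 5.1 × 10^-44 = (0.039)^3 × [PO4^3-]^2  ⇒  [PO4^3-] = 2.9 × 10^-20 M.
For Zn3(PO4)2: 1.9 × 10^-33 = (0.006)^3 × [PO4^3-]^2  ⇒  [PO4^3-] = 9.4 × 10^-14 M.
The salt with the lower threshold [PO4^3-] precipitates first: Pb3(PO4)2.

Pb3(PO4)2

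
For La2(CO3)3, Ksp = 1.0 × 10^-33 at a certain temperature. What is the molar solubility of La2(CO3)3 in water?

La2(CO3)3(s) <=> 2 La^3+(aq) + 3 CO3^2-(aq)
Ksp = [La^3+]^2[CO3^2-]^3
If s mol/L of La2(CO3)3 dissolves, [La^3+] = 2s and [CO3^2-] = 3s.
So Ksp = (2s)^2 × (3s)^3 = 108s^5
Solving, s = (1.0 × 10^-33/108)^(1/5) = 9.8 x 10^-8 M

s = 9.8 × 10^-8 M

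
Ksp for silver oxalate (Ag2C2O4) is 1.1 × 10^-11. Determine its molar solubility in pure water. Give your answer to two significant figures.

Ag2C2O4(s) ⇌ 2 Ag^+(aq) + C2O4^2-(aq)
Ksp = [Ag^+]^2[C2O4^2-]
With molar solubility s: [Ag^+] = 2s, [C2O4^2-] = s.
Substituting: Ksp = (2s)^2s = 4s^3
s^3 = 1.1 × 10^-11 / 4, so s = 1.4 × 10^-4 M

s ≈ 1.4 × 10^-4 M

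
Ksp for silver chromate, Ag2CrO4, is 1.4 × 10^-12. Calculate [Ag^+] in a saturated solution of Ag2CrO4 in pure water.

Ag2CrO4(s) ⇌ 2 Ag^+(aq) + CrO4^2-(aq)
Ksp = [Ag^+]^2[CrO4^2-]
With molar solubility s: [Ag^+] = 2s, [CrO4^2-] = s.
Substituting: Ksp = (2s)^2s = 4s^3
Solving, s = (1.4 × 10^-12/4)^(1/3) = 7.05 × 10^-5 M
[Ag^+] = 2s = 1.4 × 10^-4 M

1.4 × 10^-4 M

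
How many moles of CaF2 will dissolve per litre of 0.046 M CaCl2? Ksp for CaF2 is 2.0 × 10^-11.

s = 1.0 × 10^-5 M

CaF2(s) ⇌ Ca^2+(aq) + 2 F^-(aq)
Ksp = [Ca^2+][F^-]^2
Let s = moles of CaF2 that dissolve per litre. [Ca^2+] = 0.046 + s ≈ 0.046, [F^-] = 2s (since Ca^2+ from CaCl2 dominates).
Ksp ≈ 0.046 × (2s)^2
s = 1.0 × 10^-5 M
Check: s = 1.0 × 10^-5 ≪ 0.046, so the approximation is valid.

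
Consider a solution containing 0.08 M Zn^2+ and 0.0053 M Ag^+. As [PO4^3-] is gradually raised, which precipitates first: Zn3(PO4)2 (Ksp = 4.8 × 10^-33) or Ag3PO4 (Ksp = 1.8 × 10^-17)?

Zn3(PO4)2

Each salt begins to precipitate when Q = Ksp, i.e. when [PO4^3-] reaches its threshold.
For Zn3(PO4)2: 4.8 × 10^-33 = (0.08)^3 × [PO4^3-]^2  ⇒  [PO4^3-] = 3.1 x 10^-15 M.
For Ag3PO4: 1.8 × 10^-17 = (0.0053)^3 × [PO4^3-]  ⇒  [PO4^3-] = 1.2 × 10^-10 M.
The salt with the lower threshold [PO4^3-] precipitates first: Zn3(PO4)2.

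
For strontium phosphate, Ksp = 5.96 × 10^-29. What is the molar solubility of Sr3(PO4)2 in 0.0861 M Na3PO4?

Sr3(PO4)2(s) <=> 3 Sr^2+ + 2 PO4^3-
Ksp = [Sr^2+]^3[PO4^3-]^2
If s mol/L dissolves here, [Sr^2+] = 3s, [PO4^3-] = 0.0861 + 2s ≈ 0.0861 (common-ion effect: PO4^3- is already 0.0861 M).
Ksp ≈ (3s)^3 × (0.0861)^2
s = 6.68 x 10^-10 M
Check: 2s = 1.3 × 10^-9 ≪ 0.0861, so the approximation is valid.

6.68 × 10^-10 M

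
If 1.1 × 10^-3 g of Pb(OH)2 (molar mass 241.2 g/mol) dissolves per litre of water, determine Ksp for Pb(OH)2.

Ksp = 3.8 x 10^-16

Molar solubility s = (1.1 × 10^-3 g/L) / (241.2 g/mol) = 4.56 × 10^-6 M.
Pb(OH)2(s) ⇌ Pb^2+(aq) + 2 OH^-(aq)
With molar solubility s: [Pb^2+] = s, [OH^-] = 2s.
Ksp = [Pb^2+][OH^-]^2
Ksp = s(2s)^2 = 4s^3
With s = 4.56 × 10^-6: Ksp = 3.8 × 10^-16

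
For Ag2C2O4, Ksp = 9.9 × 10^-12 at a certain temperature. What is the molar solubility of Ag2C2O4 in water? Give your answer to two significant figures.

s ≈ 1.4e-4 M

Ag2C2O4(s) ⇌ 2 Ag^+(aq) + C2O4^2-(aq)
Ksp = [Ag^+]^2[C2O4^2-]
If s mol/L of Ag2C2O4 dissolves, [Ag^+] = 2s and [C2O4^2-] = s.
Substituting: Ksp = (2s)^2s = 4s^3
Solving, s = (9.9 × 10^-12/4)^(1/3) = 1.4 × 10^-4 M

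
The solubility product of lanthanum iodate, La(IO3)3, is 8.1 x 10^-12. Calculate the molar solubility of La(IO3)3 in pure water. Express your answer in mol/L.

La(IO3)3(s) ⇌ La^3+ + 3 IO3^-
Ksp = [La^3+][IO3^-]^3
With molar solubility s: [La^3+] = s, [IO3^-] = 3s.
Ksp = s(3s)^3 = 27s^4
s = (8.1 x 10^-12 / 27)^(1/4) = 7.4 x 10^-4 M

7.4 x 10^-4 M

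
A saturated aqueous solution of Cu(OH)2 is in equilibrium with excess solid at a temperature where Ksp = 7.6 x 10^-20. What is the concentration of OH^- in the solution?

Cu(OH)2(s) ⇌ Cu^2+ + 2 OH^-
Ksp = [Cu^2+][OH^-]^2
If s mol/L of Cu(OH)2 dissolves, [Cu^2+] = s and [OH^-] = 2s.
So Ksp = s × (2s)^2 = 4s^3
Solving, s = (7.6 x 10^-20/4)^(1/3) = 2.67 × 10^-7 M
[OH^-] = 2s = 5.3 x 10^-7 M

[OH^-] = 5.3 × 10^-7 M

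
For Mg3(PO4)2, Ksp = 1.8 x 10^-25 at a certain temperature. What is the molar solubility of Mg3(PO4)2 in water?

s ≈ 4.4 x 10^-6 M

Mg3(PO4)2(s) ⇌ 3 Mg^2+(aq) + 2 PO4^3-(aq)
Ksp = [Mg^2+]^3[PO4^3-]^2
For each mole of Mg3(PO4)2 that dissolves: [Mg^2+] = 3s, [PO4^3-] = 2s.
So Ksp = (3s)^3 × (2s)^2 = 108s^5
s^5 = 1.8 x 10^-25 / 108, so s = 4.4 x 10^-6 M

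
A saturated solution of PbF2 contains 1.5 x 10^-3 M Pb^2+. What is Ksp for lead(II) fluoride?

1.4e-8

PbF2(s) ⇌ Pb^2+(aq) + 2 F^-(aq)
Stoichiometry gives [F^-] = (2/1)[Pb^2+] = 3.00 × 10^-3 M.
Ksp = [Pb^2+][F^-]^2
Ksp = 1.5 × 10^-3 × (3.00 × 10^-3)^2 = 1.4 × 10^-8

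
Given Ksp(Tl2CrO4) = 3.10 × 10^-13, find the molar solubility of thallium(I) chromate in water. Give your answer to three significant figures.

Tl2CrO4(s) ⇌ 2 Tl^+(aq) + CrO4^2-(aq)
Ksp = [Tl^+]^2[CrO4^2-]
With molar solubility s: [Tl^+] = 2s, [CrO4^2-] = s.
So Ksp = (2s)^2 × s = 4s^3
s^3 = 3.10 × 10^-13 / 4, so s = 4.26 × 10^-5 M

4.26e-5 M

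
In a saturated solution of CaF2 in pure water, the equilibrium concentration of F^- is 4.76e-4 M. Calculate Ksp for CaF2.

CaF2(s) ⇌ Ca^2+ + 2 F^-
Stoichiometry gives [Ca^2+] = (1/2)[F^-] = 2.380 × 10^-4 M.
Ksp = [Ca^2+][F^-]^2
Ksp = 2.380 × 10^-4 × (4.76 × 10^-4)^2 = 5.39 × 10^-11

5.39 × 10^-11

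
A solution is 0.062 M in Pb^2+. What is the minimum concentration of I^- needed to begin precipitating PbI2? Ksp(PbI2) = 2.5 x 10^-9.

PbI2(s) ⇌ Pb^2+ + 2 I^-
Ksp = [Pb^2+][I^-]^2
Precipitation begins when Q = Ksp. With [Pb^2+] = 0.062 M:
2.5 x 10^-9 = (0.062) × [I^-]^2
[I^-] = (2.5 x 10^-9 / 6.2 × 10^-2)^(1/2) = 2.0 × 10^-4 M

[I^-] = 2.0e-4 M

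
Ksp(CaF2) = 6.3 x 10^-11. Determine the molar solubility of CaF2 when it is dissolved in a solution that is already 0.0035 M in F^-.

s = 5.1 × 10^-6 M

CaF2(s) ⇌ Ca^2+ + 2 F^-
Ksp = [Ca^2+][F^-]^2
Let s = moles of CaF2 that dissolve per litre. [Ca^2+] = s, [F^-] = 0.0035 + 2s ≈ 0.0035 (Ksp is small, so little additional dissolves).
Ksp ≈ s × (0.0035)^2
s = 5.1 x 10^-6 M
Check: 2s = 1.0 × 10^-5 ≪ 0.0035, so the approximation is valid.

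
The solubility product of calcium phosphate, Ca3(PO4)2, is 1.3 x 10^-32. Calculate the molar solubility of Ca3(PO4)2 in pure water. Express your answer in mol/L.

Ca3(PO4)2(s) <=> 3 Ca^2+(aq) + 2 PO4^3-(aq)
Ksp = [Ca^2+]^3[PO4^3-]^2
For each mole of Ca3(PO4)2 that dissolves: [Ca^2+] = 3s, [PO4^3-] = 2s.
Ksp = (3s)^3(2s)^2 = 108s^5
s = (1.3 x 10^-32 / 108)^(1/5) = 1.6 × 10^-7 M

s = 1.6 x 10^-7 M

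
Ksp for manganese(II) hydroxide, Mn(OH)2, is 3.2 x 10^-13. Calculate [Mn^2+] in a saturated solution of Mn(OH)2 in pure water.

Mn(OH)2(s) <=> Mn^2+ + 2 OH^-
Ksp = [Mn^2+][OH^-]^2
Let s = molar solubility. Then [Mn^2+] = s and [OH^-] = 2s.
Substituting: Ksp = s(2s)^2 = 4s^3
s^3 = 3.2 x 10^-13 / 4, so s = 4.31 × 10^-5 M
[Mn^2+] = s = 4.3 × 10^-5 M

[Mn^2+] = 4.3e-5 M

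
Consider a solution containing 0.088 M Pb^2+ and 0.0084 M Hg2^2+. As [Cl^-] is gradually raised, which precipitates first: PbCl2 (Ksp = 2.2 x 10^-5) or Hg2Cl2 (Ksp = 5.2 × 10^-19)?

Each salt begins to precipitate when Q = Ksp, i.e. when [Cl^-] reaches its threshold.
For PbCl2: 2.2 x 10^-5 = 0.088 × [Cl^-]^2  ⇒  [Cl^-] = 1.6 × 10^-2 M.
For Hg2Cl2: 5.2 × 10^-19 = 0.0084 × [Cl^-]^2  ⇒  [Cl^-] = 7.9 × 10^-9 M.
The salt with the lower threshold [Cl^-] precipitates first: Hg2Cl2.

Hg2Cl2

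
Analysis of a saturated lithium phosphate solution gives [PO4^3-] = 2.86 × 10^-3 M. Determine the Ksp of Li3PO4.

Li3PO4(s) <=> 3 Li^+(aq) + PO4^3-(aq)
Stoichiometry gives [Li^+] = (3/1)[PO4^3-] = 8.580 x 10^-3 M.
Ksp = [Li^+]^3[PO4^3-]
Ksp = (8.580 × 10^-3)^3 × 2.86 × 10^-3 = 1.81 × 10^-9

1.81 × 10^-9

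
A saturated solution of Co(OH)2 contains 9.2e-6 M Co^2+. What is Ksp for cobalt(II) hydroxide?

Ksp ≈ 3.1 × 10^-15

Co(OH)2(s) <=> Co^2+ + 2 OH^-
Stoichiometry gives [OH^-] = (2/1)[Co^2+] = 1.84 x 10^-5 M.
Ksp = [Co^2+][OH^-]^2
Ksp = 9.2 x 10^-6 × (1.84 × 10^-5)^2 = 3.1 × 10^-15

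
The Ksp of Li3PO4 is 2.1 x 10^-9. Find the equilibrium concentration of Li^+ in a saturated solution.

[Li^+] = 8.9 × 10^-3 M

Li3PO4(s) <=> 3 Li^+ + PO4^3-
Ksp = [Li^+]^3[PO4^3-]
For each mole of Li3PO4 that dissolves: [Li^+] = 3s, [PO4^3-] = s.
Substituting: Ksp = (3s)^3s = 27s^4
s = (2.1 x 10^-9 / 27)^(1/4) = 2.97 × 10^-3 M
[Li^+] = 3s = 8.9 x 10^-3 M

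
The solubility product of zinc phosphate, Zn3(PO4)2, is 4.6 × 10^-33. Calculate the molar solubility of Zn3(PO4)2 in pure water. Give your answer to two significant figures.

Zn3(PO4)2(s) ⇌ 3 Zn^2+(aq) + 2 PO4^3-(aq)
Ksp = [Zn^2+]^3[PO4^3-]^2
For each mole of Zn3(PO4)2 that dissolves: [Zn^2+] = 3s, [PO4^3-] = 2s.
So Ksp = (3s)^3 × (2s)^2 = 108s^5
s^5 = 4.6 × 10^-33 / 108, so s = 1.3 × 10^-7 M

s = 1.3 x 10^-7 M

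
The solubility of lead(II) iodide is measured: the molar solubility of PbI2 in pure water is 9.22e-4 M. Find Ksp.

PbI2(s) ⇌ Pb^2+ + 2 I^-
For each mole of PbI2 that dissolves: [Pb^2+] = s, [I^-] = 2s.
Ksp = [Pb^2+][I^-]^2
Ksp = s(2s)^2 = 4s^3
With s = 9.22 x 10^-4: Ksp = 3.14 × 10^-9

Ksp = 3.14 x 10^-9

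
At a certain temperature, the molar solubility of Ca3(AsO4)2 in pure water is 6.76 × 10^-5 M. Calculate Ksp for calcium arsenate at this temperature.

Ksp = 1.52e-19

Ca3(AsO4)2(s) ⇌ 3 Ca^2+(aq) + 2 AsO4^3-(aq)
For each mole of Ca3(AsO4)2 that dissolves: [Ca^2+] = 3s, [AsO4^3-] = 2s.
Ksp = [Ca^2+]^3[AsO4^3-]^2
Ksp = (3s)^3(2s)^2 = 108s^5
Ksp = 108 × (6.76 × 10^-5)^5 = 1.52 x 10^-19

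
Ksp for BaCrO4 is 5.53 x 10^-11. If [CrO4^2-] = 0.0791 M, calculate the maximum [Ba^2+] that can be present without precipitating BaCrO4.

BaCrO4(s) ⇌ Ba^2+(aq) + CrO4^2-(aq)
Ksp = [Ba^2+][CrO4^2-]
Precipitation begins when Q = Ksp. With [CrO4^2-] = 0.0791 M:
5.53 x 10^-11 = (0.0791) × [Ba^2+]
[Ba^2+] = (5.53 x 10^-11 / 7.91 × 10^-2) = 6.99 × 10^-10 M

6.99e-10 M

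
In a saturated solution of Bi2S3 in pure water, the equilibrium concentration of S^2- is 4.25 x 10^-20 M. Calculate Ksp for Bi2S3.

Ksp ≈ 6.16 × 10^-98

Bi2S3(s) <=> 2 Bi^3+(aq) + 3 S^2-(aq)
Stoichiometry gives [Bi^3+] = (2/3)[S^2-] = 2.833 × 10^-20 M.
Ksp = [Bi^3+]^2[S^2-]^3
Ksp = (2.833 × 10^-20)^2 × (4.25 x 10^-20)^3 = 6.16 x 10^-98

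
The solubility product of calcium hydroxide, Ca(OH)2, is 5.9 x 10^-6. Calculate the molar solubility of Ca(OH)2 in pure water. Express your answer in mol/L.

1.1e-2 M

Ca(OH)2(s) <=> Ca^2+ + 2 OH^-
Ksp = [Ca^2+][OH^-]^2
Let s = molar solubility. Then [Ca^2+] = s and [OH^-] = 2s.
Substituting: Ksp = s(2s)^2 = 4s^3
Solving, s = (5.9 x 10^-6/4)^(1/3) = 1.1 × 10^-2 M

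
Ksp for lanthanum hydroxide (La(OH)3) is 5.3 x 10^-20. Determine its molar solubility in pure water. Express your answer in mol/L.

6.7 × 10^-6 M

La(OH)3(s) ⇌ La^3+ + 3 OH^-
Ksp = [La^3+][OH^-]^3
With molar solubility s: [La^3+] = s, [OH^-] = 3s.
Substituting: Ksp = s(3s)^3 = 27s^4
s^4 = 5.3 x 10^-20 / 27, so s = 6.7 × 10^-6 M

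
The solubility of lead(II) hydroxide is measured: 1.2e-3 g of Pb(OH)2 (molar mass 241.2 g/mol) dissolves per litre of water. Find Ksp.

Ksp ≈ 4.9 × 10^-16

Molar solubility s = (1.2 × 10^-3 g/L) / (241.2 g/mol) = 4.98 x 10^-6 M.
Pb(OH)2(s) ⇌ Pb^2+(aq) + 2 OH^-(aq)
For each mole of Pb(OH)2 that dissolves: [Pb^2+] = s, [OH^-] = 2s.
Ksp = [Pb^2+][OH^-]^2
Ksp = s(2s)^2 = 4s^3
With s = 4.98 × 10^-6: Ksp = 4.9 × 10^-16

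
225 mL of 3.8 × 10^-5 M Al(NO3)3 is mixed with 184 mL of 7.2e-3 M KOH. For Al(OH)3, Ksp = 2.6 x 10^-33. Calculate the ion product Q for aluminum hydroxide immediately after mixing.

Q ≈ 7.1 × 10^-13

Total volume = 225 + 184 = 409 mL.
[Al^3+] = 3.8 × 10^-5 × (225/409) = 2.09 × 10^-5 M
[OH^-] = 7.2 × 10^-3 × (184/409) = 3.24 x 10^-3 M
Al(OH)3(s) ⇌ Al^3+ + 3 OH^-, so Q = [Al^3+][OH^-]^3
Q = (2.09 × 10^-5)(3.24 × 10^-3)^3 = 7.1 x 10^-13
Q > Ksp, so Al(OH)3 will precipitate.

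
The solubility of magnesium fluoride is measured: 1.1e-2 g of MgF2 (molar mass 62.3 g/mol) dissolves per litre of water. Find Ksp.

Molar solubility s = (1.1 × 10^-2 g/L) / (62.3 g/mol) = 1.77 × 10^-4 M.
MgF2(s) <=> Mg^2+ + 2 F^-
Let s = molar solubility. Then [Mg^2+] = s and [F^-] = 2s.
Ksp = [Mg^2+][F^-]^2
Substituting: Ksp = s(2s)^2 = 4s^3
Ksp = 4 × (1.77 x 10^-4)^3 = 2.2 × 10^-11

2.2 × 10^-11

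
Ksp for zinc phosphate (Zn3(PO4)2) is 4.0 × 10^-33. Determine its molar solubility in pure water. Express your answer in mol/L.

s = 1.3 × 10^-7 M

Zn3(PO4)2(s) <=> 3 Zn^2+(aq) + 2 PO4^3-(aq)
Ksp = [Zn^2+]^3[PO4^3-]^2
If s mol/L of Zn3(PO4)2 dissolves, [Zn^2+] = 3s and [PO4^3-] = 2s.
Substituting: Ksp = (3s)^3(2s)^2 = 108s^5
s = (4.0 × 10^-33 / 108)^(1/5) = 1.3 × 10^-7 M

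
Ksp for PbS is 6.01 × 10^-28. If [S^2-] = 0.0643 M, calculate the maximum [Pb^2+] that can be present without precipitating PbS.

PbS(s) ⇌ Pb^2+(aq) + S^2-(aq)
Ksp = [Pb^2+][S^2-]
Precipitation begins when Q = Ksp. With [S^2-] = 0.0643 M:
6.01 × 10^-28 = (0.0643) × [Pb^2+]
[Pb^2+] = (6.01 × 10^-28 / 6.43 × 10^-2) = 9.35 x 10^-27 M

[Pb^2+] ≈ 9.35 x 10^-27 M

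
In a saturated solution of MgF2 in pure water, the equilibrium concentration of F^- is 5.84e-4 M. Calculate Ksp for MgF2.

MgF2(s) <=> Mg^2+ + 2 F^-
Stoichiometry gives [Mg^2+] = (1/2)[F^-] = 2.920 × 10^-4 M.
Ksp = [Mg^2+][F^-]^2
Ksp = 2.920 x 10^-4 × (5.84 × 10^-4)^2 = 9.96 × 10^-11

9.96e-11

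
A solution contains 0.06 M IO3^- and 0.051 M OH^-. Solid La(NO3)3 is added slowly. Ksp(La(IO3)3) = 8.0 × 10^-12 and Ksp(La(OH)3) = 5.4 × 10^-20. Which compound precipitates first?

La(OH)3

Precipitation of each salt starts when its ion product equals its Ksp.
For La(IO3)3: 8.0 × 10^-12 = (0.06)^3 × [La^3+]  ⇒  [La^3+] = 3.7 x 10^-8 M.
For La(OH)3: 5.4 × 10^-20 = (0.051)^3 × [La^3+]  ⇒  [La^3+] = 4.1 × 10^-16 M.
The salt with the lower threshold [La^3+] precipitates first: La(OH)3.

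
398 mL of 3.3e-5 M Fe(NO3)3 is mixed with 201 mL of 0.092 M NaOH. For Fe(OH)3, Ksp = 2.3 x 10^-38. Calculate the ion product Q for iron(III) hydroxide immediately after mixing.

Total volume = 398 + 201 = 599 mL.
[Fe^3+] = 3.3 × 10^-5 × (398/599) = 2.19 × 10^-5 M
[OH^-] = 9.2 × 10^-2 × (201/599) = 3.09 × 10^-2 M
Fe(OH)3(s) ⇌ Fe^3+ + 3 OH^-, so Q = [Fe^3+][OH^-]^3
Q = (2.19 × 10^-5)(3.09 × 10^-2)^3 = 6.5 × 10^-10
Q > Ksp, so Fe(OH)3 will precipitate.

Q ≈ 6.5 x 10^-10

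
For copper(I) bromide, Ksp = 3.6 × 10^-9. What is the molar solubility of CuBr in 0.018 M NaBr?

2.0 x 10^-7 M

CuBr(s) ⇌ Cu^+ + Br^-
Ksp = [Cu^+][Br^-]
If s mol/L dissolves here, [Cu^+] = s, [Br^-] = 0.018 + s ≈ 0.018 (Ksp is small, so little additional dissolves).
Ksp ≈ s × 0.018
s = 2.0 × 10^-7 M
Check: s = 2.0 × 10^-7 ≪ 0.018, so the approximation is valid.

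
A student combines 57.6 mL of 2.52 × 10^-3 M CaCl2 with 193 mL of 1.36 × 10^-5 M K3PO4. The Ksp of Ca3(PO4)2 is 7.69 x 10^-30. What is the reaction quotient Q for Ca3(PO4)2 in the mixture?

Total volume = 57.6 + 193 = 250.6 mL.
[Ca^2+] = 2.52 × 10^-3 × (57.6/250.6) = 5.792 × 10^-4 M
[PO4^3-] = 1.36 × 10^-5 × (193/250.6) = 1.047 × 10^-5 M
Ca3(PO4)2(s) ⇌ 3 Ca^2+(aq) + 2 PO4^3-(aq), so Q = [Ca^2+]^3[PO4^3-]^2
Q = (5.792 × 10^-4)^3(1.047 × 10^-5)^2 = 2.13 × 10^-20
Q > Ksp, so Ca3(PO4)2 will precipitate.

Q ≈ 2.13 × 10^-20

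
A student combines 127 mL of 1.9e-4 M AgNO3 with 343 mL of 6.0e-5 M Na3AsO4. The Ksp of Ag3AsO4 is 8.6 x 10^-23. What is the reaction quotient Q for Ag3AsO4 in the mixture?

Q ≈ 5.9 × 10^-18

Total volume = 127 + 343 = 470 mL.
[Ag^+] = 1.9 x 10^-4 × (127/470) = 5.13 × 10^-5 M
[AsO4^3-] = 6.0 × 10^-5 × (343/470) = 4.38 × 10^-5 M
Ag3AsO4(s) ⇌ 3 Ag^+(aq) + AsO4^3-(aq), so Q = [Ag^+]^3[AsO4^3-]
Q = (5.13 × 10^-5)^3(4.38 x 10^-5) = 5.9 x 10^-18
Q > Ksp, so Ag3AsO4 will precipitate.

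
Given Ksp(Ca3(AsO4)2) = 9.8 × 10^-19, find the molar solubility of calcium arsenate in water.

9.8e-5 M

Ca3(AsO4)2(s) ⇌ 3 Ca^2+ + 2 AsO4^3-
Ksp = [Ca^2+]^3[AsO4^3-]^2
For each mole of Ca3(AsO4)2 that dissolves: [Ca^2+] = 3s, [AsO4^3-] = 2s.
So Ksp = (3s)^3 × (2s)^2 = 108s^5
s = (9.8 × 10^-19 / 108)^(1/5) = 9.8 x 10^-5 M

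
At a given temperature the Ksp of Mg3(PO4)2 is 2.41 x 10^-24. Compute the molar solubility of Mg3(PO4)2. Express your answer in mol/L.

7.41 × 10^-6 M

Mg3(PO4)2(s) ⇌ 3 Mg^2+(aq) + 2 PO4^3-(aq)
Ksp = [Mg^2+]^3[PO4^3-]^2
If s mol/L of Mg3(PO4)2 dissolves, [Mg^2+] = 3s and [PO4^3-] = 2s.
Ksp = (3s)^3(2s)^2 = 108s^5
Solving, s = (2.41 x 10^-24/108)^(1/5) = 7.41 × 10^-6 M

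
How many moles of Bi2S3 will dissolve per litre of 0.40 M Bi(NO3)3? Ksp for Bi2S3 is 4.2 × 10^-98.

Bi2S3(s) ⇌ 2 Bi^3+(aq) + 3 S^2-(aq)
Ksp = [Bi^3+]^2[S^2-]^3
Let s be the molar solubility in this solution. [Bi^3+] = 0.40 + 2s ≈ 0.40, [S^2-] = 3s (Ksp is small, so little additional dissolves).
Ksp ≈ (0.40)^2 × (3s)^3
s = 2.1 x 10^-33 M
Check: 2s = 4.3 x 10^-33 ≪ 0.40, so the approximation is valid.

s ≈ 2.1 x 10^-33 M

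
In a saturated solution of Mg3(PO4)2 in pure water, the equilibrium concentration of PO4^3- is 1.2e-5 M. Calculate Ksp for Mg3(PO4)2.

8.4e-25

Mg3(PO4)2(s) <=> 3 Mg^2+(aq) + 2 PO4^3-(aq)
Stoichiometry gives [Mg^2+] = (3/2)[PO4^3-] = 1.80 x 10^-5 M.
Ksp = [Mg^2+]^3[PO4^3-]^2
Ksp = (1.80 × 10^-5)^3 × (1.2 x 10^-5)^2 = 8.4 × 10^-25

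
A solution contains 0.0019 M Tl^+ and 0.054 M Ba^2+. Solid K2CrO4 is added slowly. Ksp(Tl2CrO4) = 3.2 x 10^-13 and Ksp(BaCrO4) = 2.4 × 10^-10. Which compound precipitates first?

Precipitation of each salt starts when its ion product equals its Ksp.
For Tl2CrO4: 3.2 x 10^-13 = (0.0019)^2 × [CrO4^2-]  ⇒  [CrO4^2-] = 8.9 × 10^-8 M.
For BaCrO4: 2.4 × 10^-10 = 0.054 × [CrO4^2-]  ⇒  [CrO4^2-] = 4.4 × 10^-9 M.
The salt with the lower threshold [CrO4^2-] precipitates first: BaCrO4.

BaCrO4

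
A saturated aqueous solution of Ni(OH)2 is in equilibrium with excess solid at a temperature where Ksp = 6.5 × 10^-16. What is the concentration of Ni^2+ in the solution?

5.5 x 10^-6 M

Ni(OH)2(s) <=> Ni^2+(aq) + 2 OH^-(aq)
Ksp = [Ni^2+][OH^-]^2
Let s = molar solubility. Then [Ni^2+] = s and [OH^-] = 2s.
Ksp = s(2s)^2 = 4s^3
s = (6.5 × 10^-16 / 4)^(1/3) = 5.46 × 10^-6 M
[Ni^2+] = s = 5.5 x 10^-6 M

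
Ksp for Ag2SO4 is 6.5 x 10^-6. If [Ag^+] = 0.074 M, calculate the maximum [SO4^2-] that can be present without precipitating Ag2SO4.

Ag2SO4(s) <=> 2 Ag^+(aq) + SO4^2-(aq)
Ksp = [Ag^+]^2[SO4^2-]
Precipitation begins when Q = Ksp. With [Ag^+] = 0.074 M:
6.5 x 10^-6 = (0.074)^2 × [SO4^2-]
[SO4^2-] = (6.5 x 10^-6 / 5.48 x 10^-3) = 1.2 × 10^-3 M

[SO4^2-] ≈ 1.2 x 10^-3 M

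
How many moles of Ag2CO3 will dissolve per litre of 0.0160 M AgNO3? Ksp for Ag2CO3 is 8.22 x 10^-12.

s ≈ 3.21 × 10^-8 M

Ag2CO3(s) ⇌ 2 Ag^+ + CO3^2-
Ksp = [Ag^+]^2[CO3^2-]
Let s be the molar solubility in this solution. [Ag^+] = 0.0160 + 2s ≈ 0.0160, [CO3^2-] = s (since Ag^+ from AgNO3 dominates).
Ksp ≈ (0.0160)^2 × s
s = 3.21 × 10^-8 M
Check: 2s = 6.4 x 10^-8 ≪ 0.0160, so the approximation is valid.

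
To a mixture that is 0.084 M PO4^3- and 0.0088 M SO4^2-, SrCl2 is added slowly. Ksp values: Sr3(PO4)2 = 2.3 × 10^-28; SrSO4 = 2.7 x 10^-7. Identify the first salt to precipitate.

Sr3(PO4)2

Precipitation of each salt starts when its ion product equals its Ksp.
For Sr3(PO4)2: 2.3 × 10^-28 = (0.084)^2 × [Sr^2+]^3  ⇒  [Sr^2+] = 3.2 x 10^-9 M.
For SrSO4: 2.7 x 10^-7 = 0.0088 × [Sr^2+]  ⇒  [Sr^2+] = 3.1 × 10^-5 M.
The salt with the lower threshold [Sr^2+] precipitates first: Sr3(PO4)2.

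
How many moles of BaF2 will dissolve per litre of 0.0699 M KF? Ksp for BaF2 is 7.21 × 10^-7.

BaF2(s) <=> Ba^2+(aq) + 2 F^-(aq)
Ksp = [Ba^2+][F^-]^2
If s mol/L dissolves here, [Ba^2+] = s, [F^-] = 0.0699 + 2s ≈ 0.0699 (Ksp is small, so little additional dissolves).
Ksp ≈ s × (0.0699)^2
s = 1.48 × 10^-4 M
Check: 2s = 3.0 x 10^-4 ≪ 0.0699, so the approximation is valid.

s ≈ 1.48 x 10^-4 M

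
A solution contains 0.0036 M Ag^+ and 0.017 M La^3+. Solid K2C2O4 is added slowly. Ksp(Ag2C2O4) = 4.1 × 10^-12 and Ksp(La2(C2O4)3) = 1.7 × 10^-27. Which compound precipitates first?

La2(C2O4)3

Precipitation of each salt starts when its ion product equals its Ksp.
For Ag2C2O4: 4.1 × 10^-12 = (0.0036)^2 × [C2O4^2-]  ⇒  [C2O4^2-] = 3.2 x 10^-7 M.
For La2(C2O4)3: 1.7 × 10^-27 = (0.017)^2 × [C2O4^2-]^3  ⇒  [C2O4^2-] = 1.8 x 10^-8 M.
The salt with the lower threshold [C2O4^2-] precipitates first: La2(C2O4)3.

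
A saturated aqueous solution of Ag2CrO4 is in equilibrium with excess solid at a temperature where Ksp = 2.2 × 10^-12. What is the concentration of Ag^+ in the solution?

Ag2CrO4(s) ⇌ 2 Ag^+ + CrO4^2-
Ksp = [Ag^+]^2[CrO4^2-]
With molar solubility s: [Ag^+] = 2s, [CrO4^2-] = s.
Ksp = (2s)^2s = 4s^3
s = (2.2 × 10^-12 / 4)^(1/3) = 8.19 x 10^-5 M
[Ag^+] = 2s = 1.6 x 10^-4 M

[Ag^+] ≈ 1.6 x 10^-4 M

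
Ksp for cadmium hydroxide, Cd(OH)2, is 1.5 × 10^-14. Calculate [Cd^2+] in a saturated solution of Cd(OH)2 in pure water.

[Cd^2+] = 1.6 × 10^-5 M

Cd(OH)2(s) ⇌ Cd^2+ + 2 OH^-
Ksp = [Cd^2+][OH^-]^2
Let s = molar solubility. Then [Cd^2+] = s and [OH^-] = 2s.
So Ksp = s × (2s)^2 = 4s^3
s^3 = 1.5 × 10^-14 / 4, so s = 1.55 × 10^-5 M
[Cd^2+] = s = 1.6 x 10^-5 M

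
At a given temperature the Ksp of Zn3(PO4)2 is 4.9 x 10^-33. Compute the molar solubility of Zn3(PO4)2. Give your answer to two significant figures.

1.4 × 10^-7 M

Zn3(PO4)2(s) ⇌ 3 Zn^2+(aq) + 2 PO4^3-(aq)
Ksp = [Zn^2+]^3[PO4^3-]^2
Let s = molar solubility. Then [Zn^2+] = 3s and [PO4^3-] = 2s.
Ksp = (3s)^3(2s)^2 = 108s^5
s^5 = 4.9 x 10^-33 / 108, so s = 1.4 × 10^-7 M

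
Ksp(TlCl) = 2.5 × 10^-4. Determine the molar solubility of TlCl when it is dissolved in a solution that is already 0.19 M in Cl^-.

s = 1.3 × 10^-3 M

TlCl(s) ⇌ Tl^+ + Cl^-
Ksp = [Tl^+][Cl^-]
If s mol/L dissolves here, [Tl^+] = s, [Cl^-] = 0.19 + s ≈ 0.19 (Ksp is small, so little additional dissolves).
Ksp ≈ s × 0.19
s = 1.3 x 10^-3 M
Check: s = 1.3 × 10^-3 ≪ 0.19, so the approximation is valid.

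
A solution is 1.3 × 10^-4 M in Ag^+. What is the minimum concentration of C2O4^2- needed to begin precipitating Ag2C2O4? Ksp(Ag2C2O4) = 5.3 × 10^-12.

[C2O4^2-] = 3.1 x 10^-4 M

Ag2C2O4(s) ⇌ 2 Ag^+(aq) + C2O4^2-(aq)
Ksp = [Ag^+]^2[C2O4^2-]
Precipitation begins when Q = Ksp. With [Ag^+] = 1.3 × 10^-4 M:
5.3 × 10^-12 = (1.3 × 10^-4)^2 × [C2O4^2-]
[C2O4^2-] = (5.3 × 10^-12 / 1.69 × 10^-8) = 3.1 × 10^-4 M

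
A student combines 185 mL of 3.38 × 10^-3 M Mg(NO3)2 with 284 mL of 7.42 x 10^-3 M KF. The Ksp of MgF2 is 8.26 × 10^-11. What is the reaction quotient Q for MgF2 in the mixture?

Total volume = 185 + 284 = 469 mL.
[Mg^2+] = 3.38 × 10^-3 × (185/469) = 1.333 × 10^-3 M
[F^-] = 7.42 × 10^-3 × (284/469) = 4.493 × 10^-3 M
MgF2(s) <=> Mg^2+ + 2 F^-, so Q = [Mg^2+][F^-]^2
Q = (1.333 × 10^-3)(4.493 × 10^-3)^2 = 2.69 x 10^-8
Q > Ksp, so MgF2 will precipitate.

2.69 × 10^-8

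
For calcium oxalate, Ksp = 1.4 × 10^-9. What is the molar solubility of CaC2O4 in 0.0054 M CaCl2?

s = 2.6 × 10^-7 M

CaC2O4(s) ⇌ Ca^2+ + C2O4^2-
Ksp = [Ca^2+][C2O4^2-]
Let s be the molar solubility in this solution. [Ca^2+] = 0.0054 + s ≈ 0.0054, [C2O4^2-] = s (common-ion effect: Ca^2+ is already 0.0054 M).
Ksp ≈ 0.0054 × s
s = 2.6 × 10^-7 M
Check: s = 2.6 × 10^-7 ≪ 0.0054, so the approximation is valid.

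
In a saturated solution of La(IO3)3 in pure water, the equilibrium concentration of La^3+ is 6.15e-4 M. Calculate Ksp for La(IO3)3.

Ksp = 3.86e-12

La(IO3)3(s) ⇌ La^3+ + 3 IO3^-
Stoichiometry gives [IO3^-] = (3/1)[La^3+] = 1.845 × 10^-3 M.
Ksp = [La^3+][IO3^-]^3
Ksp = 6.15 × 10^-4 × (1.845 × 10^-3)^3 = 3.86 x 10^-12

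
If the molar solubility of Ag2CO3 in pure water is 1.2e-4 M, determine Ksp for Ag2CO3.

6.9 x 10^-12

Ag2CO3(s) ⇌ 2 Ag^+ + CO3^2-
Let s = molar solubility. Then [Ag^+] = 2s and [CO3^2-] = s.
Ksp = [Ag^+]^2[CO3^2-]
Substituting: Ksp = (2s)^2s = 4s^3
Ksp = 4 × (1.2 × 10^-4)^3 = 6.9 × 10^-12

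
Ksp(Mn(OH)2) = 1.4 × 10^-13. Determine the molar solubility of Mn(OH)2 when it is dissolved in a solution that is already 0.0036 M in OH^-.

Mn(OH)2(s) ⇌ Mn^2+ + 2 OH^-
Ksp = [Mn^2+][OH^-]^2
Let s be the molar solubility in this solution. [Mn^2+] = s, [OH^-] = 0.0036 + 2s ≈ 0.0036 (since the OH^- already present dominates).
Ksp ≈ s × (0.0036)^2
s = 1.1 × 10^-8 M
Check: 2s = 2.2 x 10^-8 ≪ 0.0036, so the approximation is valid.

s ≈ 1.1 × 10^-8 M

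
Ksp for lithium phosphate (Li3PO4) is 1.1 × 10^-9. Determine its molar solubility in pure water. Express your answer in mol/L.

Li3PO4(s) ⇌ 3 Li^+(aq) + PO4^3-(aq)
Ksp = [Li^+]^3[PO4^3-]
Let s = molar solubility. Then [Li^+] = 3s and [PO4^3-] = s.
Substituting: Ksp = (3s)^3s = 27s^4
s^4 = 1.1 × 10^-9 / 27, so s = 2.5 × 10^-3 M

2.5 × 10^-3 M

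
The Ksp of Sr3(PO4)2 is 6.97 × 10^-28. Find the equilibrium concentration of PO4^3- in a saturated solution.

2.90 × 10^-6 M

Sr3(PO4)2(s) <=> 3 Sr^2+ + 2 PO4^3-
Ksp = [Sr^2+]^3[PO4^3-]^2
With molar solubility s: [Sr^2+] = 3s, [PO4^3-] = 2s.
Ksp = (3s)^3(2s)^2 = 108s^5
s^5 = 6.97 × 10^-28 / 108, so s = 1.452 x 10^-6 M
[PO4^3-] = 2s = 2.90 x 10^-6 M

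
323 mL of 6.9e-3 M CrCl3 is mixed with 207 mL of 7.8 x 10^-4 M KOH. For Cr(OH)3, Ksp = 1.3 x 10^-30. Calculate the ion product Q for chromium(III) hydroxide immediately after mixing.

Total volume = 323 + 207 = 530 mL.
[Cr^3+] = 6.9 × 10^-3 × (323/530) = 4.21 × 10^-3 M
[OH^-] = 7.8 x 10^-4 × (207/530) = 3.05 x 10^-4 M
Cr(OH)3(s) ⇌ Cr^3+ + 3 OH^-, so Q = [Cr^3+][OH^-]^3
Q = (4.21 × 10^-3)(3.05 × 10^-4)^3 = 1.2 × 10^-13
Q > Ksp, so Cr(OH)3 will precipitate.

1.2 x 10^-13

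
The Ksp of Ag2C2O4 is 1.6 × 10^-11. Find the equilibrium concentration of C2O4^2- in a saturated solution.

[C2O4^2-] = 1.6 × 10^-4 M

Ag2C2O4(s) ⇌ 2 Ag^+(aq) + C2O4^2-(aq)
Ksp = [Ag^+]^2[C2O4^2-]
If s mol/L of Ag2C2O4 dissolves, [Ag^+] = 2s and [C2O4^2-] = s.
Ksp = (2s)^2s = 4s^3
s = (1.6 × 10^-11 / 4)^(1/3) = 1.59 × 10^-4 M
[C2O4^2-] = s = 1.6 x 10^-4 M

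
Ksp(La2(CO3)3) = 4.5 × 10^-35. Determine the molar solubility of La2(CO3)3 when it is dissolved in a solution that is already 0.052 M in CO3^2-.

2.8e-16 M

La2(CO3)3(s) ⇌ 2 La^3+ + 3 CO3^2-
Ksp = [La^3+]^2[CO3^2-]^3
If s mol/L dissolves here, [La^3+] = 2s, [CO3^2-] = 0.052 + 3s ≈ 0.052 (Ksp is small, so little additional dissolves).
Ksp ≈ (2s)^2 × (0.052)^3
s = 2.8 x 10^-16 M
Check: 3s = 8.5 × 10^-16 ≪ 0.052, so the approximation is valid.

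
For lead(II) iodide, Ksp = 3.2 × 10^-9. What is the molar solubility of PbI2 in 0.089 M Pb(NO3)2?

s = 9.5e-5 M

PbI2(s) <=> Pb^2+ + 2 I^-
Ksp = [Pb^2+][I^-]^2
If s mol/L dissolves here, [Pb^2+] = 0.089 + s ≈ 0.089, [I^-] = 2s (common-ion effect: Pb^2+ is already 0.089 M).
Ksp ≈ 0.089 × (2s)^2
s = 9.5 × 10^-5 M
Check: s = 9.5 x 10^-5 ≪ 0.089, so the approximation is valid.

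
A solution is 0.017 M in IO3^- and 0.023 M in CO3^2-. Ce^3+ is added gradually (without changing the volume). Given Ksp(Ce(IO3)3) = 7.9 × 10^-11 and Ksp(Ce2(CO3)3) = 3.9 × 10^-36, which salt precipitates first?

Ce2(CO3)3

Each salt begins to precipitate when Q = Ksp, i.e. when [Ce^3+] reaches its threshold.
For Ce(IO3)3: 7.9 × 10^-11 = (0.017)^3 × [Ce^3+]  ⇒  [Ce^3+] = 1.6 × 10^-5 M.
For Ce2(CO3)3: 3.9 × 10^-36 = (0.023)^3 × [Ce^3+]^2  ⇒  [Ce^3+] = 5.7 x 10^-16 M.
The salt with the lower threshold [Ce^3+] precipitates first: Ce2(CO3)3.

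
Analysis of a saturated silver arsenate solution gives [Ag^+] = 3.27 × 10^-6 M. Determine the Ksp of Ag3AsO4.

Ag3AsO4(s) ⇌ 3 Ag^+ + AsO4^3-
Stoichiometry gives [AsO4^3-] = (1/3)[Ag^+] = 1.090 × 10^-6 M.
Ksp = [Ag^+]^3[AsO4^3-]
Ksp = (3.27 x 10^-6)^3 × 1.090 × 10^-6 = 3.81 × 10^-23

3.81e-23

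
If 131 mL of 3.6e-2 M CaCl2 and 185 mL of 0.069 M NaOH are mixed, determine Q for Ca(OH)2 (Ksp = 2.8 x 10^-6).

Total volume = 131 + 185 = 316 mL.
[Ca^2+] = 3.6 × 10^-2 × (131/316) = 1.49 × 10^-2 M
[OH^-] = 6.9 × 10^-2 × (185/316) = 4.04 x 10^-2 M
Ca(OH)2(s) <=> Ca^2+(aq) + 2 OH^-(aq), so Q = [Ca^2+][OH^-]^2
Q = (1.49 x 10^-2)(4.04 × 10^-2)^2 = 2.4 × 10^-5
Q > Ksp, so Ca(OH)2 will precipitate.

2.4 × 10^-5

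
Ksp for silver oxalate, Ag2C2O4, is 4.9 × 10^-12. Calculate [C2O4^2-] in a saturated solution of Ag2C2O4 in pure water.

Ag2C2O4(s) ⇌ 2 Ag^+ + C2O4^2-
Ksp = [Ag^+]^2[C2O4^2-]
For each mole of Ag2C2O4 that dissolves: [Ag^+] = 2s, [C2O4^2-] = s.
Ksp = (2s)^2s = 4s^3
s^3 = 4.9 × 10^-12 / 4, so s = 1.07 x 10^-4 M
[C2O4^2-] = s = 1.1 × 10^-4 M

[C2O4^2-] = 1.1 × 10^-4 M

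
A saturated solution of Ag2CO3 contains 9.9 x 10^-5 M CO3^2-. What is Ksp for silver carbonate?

Ag2CO3(s) ⇌ 2 Ag^+(aq) + CO3^2-(aq)
Stoichiometry gives [Ag^+] = (2/1)[CO3^2-] = 1.98 × 10^-4 M.
Ksp = [Ag^+]^2[CO3^2-]
Ksp = (1.98 x 10^-4)^2 × 9.9 × 10^-5 = 3.9 x 10^-12

3.9e-12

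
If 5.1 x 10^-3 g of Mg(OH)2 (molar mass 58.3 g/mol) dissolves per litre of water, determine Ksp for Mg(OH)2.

Molar solubility s = (5.1 × 10^-3 g/L) / (58.3 g/mol) = 8.75 x 10^-5 M.
Mg(OH)2(s) ⇌ Mg^2+ + 2 OH^-
Let s = molar solubility. Then [Mg^2+] = s and [OH^-] = 2s.
Ksp = [Mg^2+][OH^-]^2
So Ksp = s × (2s)^2 = 4s^3
Ksp = 4 × (8.75 × 10^-5)^3 = 2.7 × 10^-12

Ksp = 2.7e-12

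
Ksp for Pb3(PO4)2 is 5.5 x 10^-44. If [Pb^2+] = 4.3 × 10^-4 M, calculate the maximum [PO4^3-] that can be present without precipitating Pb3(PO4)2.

2.6 × 10^-17 M

Pb3(PO4)2(s) <=> 3 Pb^2+ + 2 PO4^3-
Ksp = [Pb^2+]^3[PO4^3-]^2
Precipitation begins when Q = Ksp. With [Pb^2+] = 4.3 × 10^-4 M:
5.5 x 10^-44 = (4.3 × 10^-4)^3 × [PO4^3-]^2
[PO4^3-] = (5.5 x 10^-44 / 7.95 x 10^-11)^(1/2) = 2.6 × 10^-17 M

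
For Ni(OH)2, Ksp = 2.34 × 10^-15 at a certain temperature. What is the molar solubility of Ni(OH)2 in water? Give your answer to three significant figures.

8.36 x 10^-6 M

Ni(OH)2(s) <=> Ni^2+ + 2 OH^-
Ksp = [Ni^2+][OH^-]^2
With molar solubility s: [Ni^2+] = s, [OH^-] = 2s.
Substituting: Ksp = s(2s)^2 = 4s^3
s = (2.34 × 10^-15 / 4)^(1/3) = 8.36 × 10^-6 M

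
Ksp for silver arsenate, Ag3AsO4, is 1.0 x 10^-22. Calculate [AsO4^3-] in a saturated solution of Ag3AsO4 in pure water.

1.4 x 10^-6 M

Ag3AsO4(s) ⇌ 3 Ag^+(aq) + AsO4^3-(aq)
Ksp = [Ag^+]^3[AsO4^3-]
Let s = molar solubility. Then [Ag^+] = 3s and [AsO4^3-] = s.
Ksp = (3s)^3s = 27s^4
s = (1.0 x 10^-22 / 27)^(1/4) = 1.39 x 10^-6 M
[AsO4^3-] = s = 1.4 × 10^-6 M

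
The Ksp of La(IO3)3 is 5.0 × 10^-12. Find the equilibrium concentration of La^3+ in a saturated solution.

6.6 × 10^-4 M

La(IO3)3(s) ⇌ La^3+ + 3 IO3^-
Ksp = [La^3+][IO3^-]^3
Let s = molar solubility. Then [La^3+] = s and [IO3^-] = 3s.
So Ksp = s × (3s)^3 = 27s^4
Solving, s = (5.0 × 10^-12/27)^(1/4) = 6.56 x 10^-4 M
[La^3+] = s = 6.6 × 10^-4 M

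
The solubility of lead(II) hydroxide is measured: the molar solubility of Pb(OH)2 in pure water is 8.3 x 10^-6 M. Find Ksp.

Pb(OH)2(s) ⇌ Pb^2+ + 2 OH^-
For each mole of Pb(OH)2 that dissolves: [Pb^2+] = s, [OH^-] = 2s.
Ksp = [Pb^2+][OH^-]^2
So Ksp = s × (2s)^2 = 4s^3
Ksp = 4 × (8.3 × 10^-6)^3 = 2.3 × 10^-15

2.3 x 10^-15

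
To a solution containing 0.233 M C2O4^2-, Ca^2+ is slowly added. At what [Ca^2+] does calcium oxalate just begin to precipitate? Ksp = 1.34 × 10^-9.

CaC2O4(s) <=> Ca^2+ + C2O4^2-
Ksp = [Ca^2+][C2O4^2-]
Precipitation begins when Q = Ksp. With [C2O4^2-] = 0.233 M:
1.34 × 10^-9 = (0.233) × [Ca^2+]
[Ca^2+] = (1.34 × 10^-9 / 2.33 × 10^-1) = 5.75 x 10^-9 M

5.75e-9 M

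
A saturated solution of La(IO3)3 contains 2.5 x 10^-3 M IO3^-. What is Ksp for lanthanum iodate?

1.3 × 10^-11

La(IO3)3(s) <=> La^3+ + 3 IO3^-
Stoichiometry gives [La^3+] = (1/3)[IO3^-] = 8.33 x 10^-4 M.
Ksp = [La^3+][IO3^-]^3
Ksp = 8.33 × 10^-4 × (2.5 × 10^-3)^3 = 1.3 x 10^-11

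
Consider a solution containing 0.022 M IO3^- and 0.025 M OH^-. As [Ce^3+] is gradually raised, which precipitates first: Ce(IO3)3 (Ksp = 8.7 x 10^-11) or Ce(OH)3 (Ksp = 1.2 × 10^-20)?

Ce(OH)3

Precipitation of each salt starts when its ion product equals its Ksp.
For Ce(IO3)3: 8.7 x 10^-11 = (0.022)^3 × [Ce^3+]  ⇒  [Ce^3+] = 8.2 x 10^-6 M.
For Ce(OH)3: 1.2 × 10^-20 = (0.025)^3 × [Ce^3+]  ⇒  [Ce^3+] = 7.7 × 10^-16 M.
The salt with the lower threshold [Ce^3+] precipitates first: Ce(OH)3.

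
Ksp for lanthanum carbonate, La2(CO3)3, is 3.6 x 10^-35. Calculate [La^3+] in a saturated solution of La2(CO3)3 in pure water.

[La^3+] ≈ 1.0e-7 M

La2(CO3)3(s) ⇌ 2 La^3+ + 3 CO3^2-
Ksp = [La^3+]^2[CO3^2-]^3
Let s = molar solubility. Then [La^3+] = 2s and [CO3^2-] = 3s.
Ksp = (2s)^2(3s)^3 = 108s^5
s^5 = 3.6 x 10^-35 / 108, so s = 5.06 × 10^-8 M
[La^3+] = 2s = 1.0 × 10^-7 M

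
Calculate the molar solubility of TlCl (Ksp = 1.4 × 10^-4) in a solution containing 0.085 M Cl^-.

TlCl(s) <=> Tl^+(aq) + Cl^-(aq)
Ksp = [Tl^+][Cl^-]
Let s be the molar solubility in this solution. [Tl^+] = s, [Cl^-] = 0.085 + s ≈ 0.085 (common-ion effect: Cl^- is already 0.085 M).
Ksp ≈ s × 0.085
s = 1.6 × 10^-3 M
Check: s = 1.6 x 10^-3 ≪ 0.085, so the approximation is valid.

s ≈ 1.6 × 10^-3 M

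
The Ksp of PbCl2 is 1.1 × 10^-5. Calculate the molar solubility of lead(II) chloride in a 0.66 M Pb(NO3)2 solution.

2.0 x 10^-3 M

PbCl2(s) ⇌ Pb^2+ + 2 Cl^-
Ksp = [Pb^2+][Cl^-]^2
Let s = moles of PbCl2 that dissolve per litre. [Pb^2+] = 0.66 + s ≈ 0.66, [Cl^-] = 2s (Ksp is small, so little additional dissolves).
Ksp ≈ 0.66 × (2s)^2
s = 2.0 × 10^-3 M
Check: s = 2.0 × 10^-3 ≪ 0.66, so the approximation is valid.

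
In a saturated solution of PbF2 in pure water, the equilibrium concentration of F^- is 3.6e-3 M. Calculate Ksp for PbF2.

PbF2(s) ⇌ Pb^2+(aq) + 2 F^-(aq)
Stoichiometry gives [Pb^2+] = (1/2)[F^-] = 1.80 × 10^-3 M.
Ksp = [Pb^2+][F^-]^2
Ksp = 1.80 × 10^-3 × (3.6 × 10^-3)^2 = 2.3 × 10^-8

Ksp = 2.3 × 10^-8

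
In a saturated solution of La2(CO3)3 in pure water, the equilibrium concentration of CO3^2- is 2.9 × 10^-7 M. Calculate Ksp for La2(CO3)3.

9.1 x 10^-34

La2(CO3)3(s) <=> 2 La^3+(aq) + 3 CO3^2-(aq)
Stoichiometry gives [La^3+] = (2/3)[CO3^2-] = 1.93 × 10^-7 M.
Ksp = [La^3+]^2[CO3^2-]^3
Ksp = (1.93 × 10^-7)^2 × (2.9 × 10^-7)^3 = 9.1 x 10^-34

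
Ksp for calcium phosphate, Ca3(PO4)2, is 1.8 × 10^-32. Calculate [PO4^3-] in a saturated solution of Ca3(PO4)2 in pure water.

Ca3(PO4)2(s) ⇌ 3 Ca^2+(aq) + 2 PO4^3-(aq)
Ksp = [Ca^2+]^3[PO4^3-]^2
Let s = molar solubility. Then [Ca^2+] = 3s and [PO4^3-] = 2s.
Substituting: Ksp = (3s)^3(2s)^2 = 108s^5
Solving, s = (1.8 × 10^-32/108)^(1/5) = 1.76 x 10^-7 M
[PO4^3-] = 2s = 3.5 × 10^-7 M

3.5 x 10^-7 M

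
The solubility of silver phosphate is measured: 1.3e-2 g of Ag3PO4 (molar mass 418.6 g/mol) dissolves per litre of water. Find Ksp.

Molar solubility s = (1.3 × 10^-2 g/L) / (418.6 g/mol) = 3.11 × 10^-5 M.
Ag3PO4(s) ⇌ 3 Ag^+(aq) + PO4^3-(aq)
For each mole of Ag3PO4 that dissolves: [Ag^+] = 3s, [PO4^3-] = s.
Ksp = [Ag^+]^3[PO4^3-]
Substituting: Ksp = (3s)^3s = 27s^4
Ksp = 27 × (3.11 × 10^-5)^4 = 2.5 x 10^-17

Ksp = 2.5 × 10^-17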